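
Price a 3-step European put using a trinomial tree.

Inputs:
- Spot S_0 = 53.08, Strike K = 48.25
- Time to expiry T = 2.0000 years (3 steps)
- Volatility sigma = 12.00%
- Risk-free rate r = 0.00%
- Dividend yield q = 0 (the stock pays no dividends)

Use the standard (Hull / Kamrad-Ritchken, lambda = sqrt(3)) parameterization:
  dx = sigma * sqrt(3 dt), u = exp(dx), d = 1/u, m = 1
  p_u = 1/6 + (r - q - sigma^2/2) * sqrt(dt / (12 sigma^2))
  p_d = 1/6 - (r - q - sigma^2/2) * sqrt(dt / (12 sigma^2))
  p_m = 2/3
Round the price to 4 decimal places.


Answer: Price = V(0,0) = 1.6643

Derivation:
dt = T/N = 0.666667; dx = sigma*sqrt(3*dt) = 0.169706
u = exp(dx) = 1.184956; d = 1/u = 0.843913
p_u = 0.152525, p_m = 0.666667, p_d = 0.180809
Discount per step: exp(-r*dt) = 1.000000
Stock lattice S(k, j) with j the centered position index:
  k=0: S(0,+0) = 53.0800
  k=1: S(1,-1) = 44.7949; S(1,+0) = 53.0800; S(1,+1) = 62.8975
  k=2: S(2,-2) = 37.8030; S(2,-1) = 44.7949; S(2,+0) = 53.0800; S(2,+1) = 62.8975; S(2,+2) = 74.5307
  k=3: S(3,-3) = 31.9025; S(3,-2) = 37.8030; S(3,-1) = 44.7949; S(3,+0) = 53.0800; S(3,+1) = 62.8975; S(3,+2) = 74.5307; S(3,+3) = 88.3156
Terminal payoffs V(N, j) = max(K - S_T, 0):
  V(3,-3) = 16.347533; V(3,-2) = 10.446981; V(3,-1) = 3.455087; V(3,+0) = 0.000000; V(3,+1) = 0.000000; V(3,+2) = 0.000000; V(3,+3) = 0.000000
Backward induction: V(k, j) = exp(-r*dt) * [p_u * V(k+1, j+1) + p_m * V(k+1, j) + p_d * V(k+1, j-1)]
  V(2,-2) = exp(-r*dt) * [p_u*3.455087 + p_m*10.446981 + p_d*16.347533] = 10.447418
  V(2,-1) = exp(-r*dt) * [p_u*0.000000 + p_m*3.455087 + p_d*10.446981] = 4.192298
  V(2,+0) = exp(-r*dt) * [p_u*0.000000 + p_m*0.000000 + p_d*3.455087] = 0.624710
  V(2,+1) = exp(-r*dt) * [p_u*0.000000 + p_m*0.000000 + p_d*0.000000] = 0.000000
  V(2,+2) = exp(-r*dt) * [p_u*0.000000 + p_m*0.000000 + p_d*0.000000] = 0.000000
  V(1,-1) = exp(-r*dt) * [p_u*0.624710 + p_m*4.192298 + p_d*10.447418] = 4.779134
  V(1,+0) = exp(-r*dt) * [p_u*0.000000 + p_m*0.624710 + p_d*4.192298] = 1.174478
  V(1,+1) = exp(-r*dt) * [p_u*0.000000 + p_m*0.000000 + p_d*0.624710] = 0.112953
  V(0,+0) = exp(-r*dt) * [p_u*0.112953 + p_m*1.174478 + p_d*4.779134] = 1.664323


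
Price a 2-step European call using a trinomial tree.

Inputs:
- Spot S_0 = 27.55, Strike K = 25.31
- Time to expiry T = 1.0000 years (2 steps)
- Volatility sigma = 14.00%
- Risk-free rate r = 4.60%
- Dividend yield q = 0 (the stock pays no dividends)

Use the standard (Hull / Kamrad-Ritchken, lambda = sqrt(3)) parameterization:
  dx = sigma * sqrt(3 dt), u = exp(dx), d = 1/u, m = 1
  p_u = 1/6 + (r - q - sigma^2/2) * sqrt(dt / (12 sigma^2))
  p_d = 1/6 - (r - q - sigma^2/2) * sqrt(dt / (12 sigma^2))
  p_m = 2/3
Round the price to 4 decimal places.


Answer: Price = V(0,0) = 3.7450

Derivation:
dt = T/N = 0.500000; dx = sigma*sqrt(3*dt) = 0.171464
u = exp(dx) = 1.187042; d = 1/u = 0.842430
p_u = 0.219447, p_m = 0.666667, p_d = 0.113886
Discount per step: exp(-r*dt) = 0.977262
Stock lattice S(k, j) with j the centered position index:
  k=0: S(0,+0) = 27.5500
  k=1: S(1,-1) = 23.2090; S(1,+0) = 27.5500; S(1,+1) = 32.7030
  k=2: S(2,-2) = 19.5519; S(2,-1) = 23.2090; S(2,+0) = 27.5500; S(2,+1) = 32.7030; S(2,+2) = 38.8198
Terminal payoffs V(N, j) = max(S_T - K, 0):
  V(2,-2) = 0.000000; V(2,-1) = 0.000000; V(2,+0) = 2.240000; V(2,+1) = 7.393000; V(2,+2) = 13.509826
Backward induction: V(k, j) = exp(-r*dt) * [p_u * V(k+1, j+1) + p_m * V(k+1, j) + p_d * V(k+1, j-1)]
  V(1,-1) = exp(-r*dt) * [p_u*2.240000 + p_m*0.000000 + p_d*0.000000] = 0.480385
  V(1,+0) = exp(-r*dt) * [p_u*7.393000 + p_m*2.240000 + p_d*0.000000] = 3.044864
  V(1,+1) = exp(-r*dt) * [p_u*13.509826 + p_m*7.393000 + p_d*2.240000] = 7.963191
  V(0,+0) = exp(-r*dt) * [p_u*7.963191 + p_m*3.044864 + p_d*0.480385] = 3.744987


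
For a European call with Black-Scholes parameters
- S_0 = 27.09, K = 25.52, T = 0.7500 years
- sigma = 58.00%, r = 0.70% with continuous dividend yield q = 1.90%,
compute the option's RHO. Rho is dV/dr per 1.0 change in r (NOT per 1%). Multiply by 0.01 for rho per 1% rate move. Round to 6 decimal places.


Answer: Rho = 8.383233

Derivation:
d1 = 0.3520884962; d2 = -0.1502062380
phi(d1) = 0.3749653386; exp(-qT) = 0.9858510507; exp(-rT) = 0.9947637572
N(d2) = 0.4403009523
Rho = K*T*exp(-rT)*N(d2) = 25.5200 * 0.7500 * 0.9947637572 * 0.4403009523 = 8.383233


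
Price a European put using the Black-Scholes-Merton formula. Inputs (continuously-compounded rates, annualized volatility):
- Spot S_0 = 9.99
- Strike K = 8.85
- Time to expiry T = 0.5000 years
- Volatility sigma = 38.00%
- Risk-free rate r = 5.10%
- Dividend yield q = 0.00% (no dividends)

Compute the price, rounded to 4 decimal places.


Answer: Price = 0.4569

Derivation:
d1 = (ln(S/K) + (r - q + 0.5*sigma^2) * T) / (sigma * sqrt(T)) = 0.68018884
d2 = d1 - sigma * sqrt(T) = 0.41148826
exp(-rT) = 0.97482238; exp(-qT) = 1.00000000
P = K * exp(-rT) * N(-d2) - S_0 * exp(-qT) * N(-d1)
N(-d1) = 0.24819245; N(-d2) = 0.34035727
P = 8.8500 * 0.97482238 * 0.34035727 - 9.9900 * 1.00000000 * 0.24819245 = 0.4569


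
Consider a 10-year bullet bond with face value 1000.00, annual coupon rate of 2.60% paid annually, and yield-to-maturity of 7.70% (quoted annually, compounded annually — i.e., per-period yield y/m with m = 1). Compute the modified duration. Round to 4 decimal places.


Coupon per period c = face * coupon_rate / m = 26.000000
Periods per year m = 1; per-period yield y/m = 0.077000
Number of cashflows N = 10
Cashflows (t years, CF_t, discount factor 1/(1+y/m)^(m*t), PV):
  t = 1.0000: CF_t = 26.000000, DF = 0.928505, PV = 24.141133
  t = 2.0000: CF_t = 26.000000, DF = 0.862122, PV = 22.415165
  t = 3.0000: CF_t = 26.000000, DF = 0.800484, PV = 20.812595
  t = 4.0000: CF_t = 26.000000, DF = 0.743254, PV = 19.324601
  t = 5.0000: CF_t = 26.000000, DF = 0.690115, PV = 17.942991
  t = 6.0000: CF_t = 26.000000, DF = 0.640775, PV = 16.660158
  t = 7.0000: CF_t = 26.000000, DF = 0.594963, PV = 15.469042
  t = 8.0000: CF_t = 26.000000, DF = 0.552426, PV = 14.363085
  t = 9.0000: CF_t = 26.000000, DF = 0.512931, PV = 13.336197
  t = 10.0000: CF_t = 1026.000000, DF = 0.476259, PV = 488.641477
Price P = sum_t PV_t = 653.106444
First compute Macaulay numerator sum_t t * PV_t:
  t * PV_t at t = 1.0000: 24.141133
  t * PV_t at t = 2.0000: 44.830330
  t * PV_t at t = 3.0000: 62.437786
  t * PV_t at t = 4.0000: 77.298404
  t * PV_t at t = 5.0000: 89.714953
  t * PV_t at t = 6.0000: 99.960951
  t * PV_t at t = 7.0000: 108.283296
  t * PV_t at t = 8.0000: 114.904678
  t * PV_t at t = 9.0000: 120.025777
  t * PV_t at t = 10.0000: 4886.414767
Macaulay duration D = 5628.012074 / 653.106444 = 8.617297
Modified duration = D / (1 + y/m) = 8.617297 / (1 + 0.077000) = 8.001204

Answer: Modified duration = 8.0012


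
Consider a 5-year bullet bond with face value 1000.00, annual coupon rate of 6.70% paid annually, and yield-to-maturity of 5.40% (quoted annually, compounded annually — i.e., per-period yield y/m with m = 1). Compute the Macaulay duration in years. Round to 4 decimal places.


Coupon per period c = face * coupon_rate / m = 67.000000
Periods per year m = 1; per-period yield y/m = 0.054000
Number of cashflows N = 5
Cashflows (t years, CF_t, discount factor 1/(1+y/m)^(m*t), PV):
  t = 1.0000: CF_t = 67.000000, DF = 0.948767, PV = 63.567362
  t = 2.0000: CF_t = 67.000000, DF = 0.900158, PV = 60.310591
  t = 3.0000: CF_t = 67.000000, DF = 0.854040, PV = 57.220674
  t = 4.0000: CF_t = 67.000000, DF = 0.810285, PV = 54.289065
  t = 5.0000: CF_t = 1067.000000, DF = 0.768771, PV = 820.278569
Price P = sum_t PV_t = 1055.666261
Macaulay numerator sum_t t * PV_t:
  t * PV_t at t = 1.0000: 63.567362
  t * PV_t at t = 2.0000: 120.621181
  t * PV_t at t = 3.0000: 171.662022
  t * PV_t at t = 4.0000: 217.156259
  t * PV_t at t = 5.0000: 4101.392844
Macaulay duration D = (sum_t t * PV_t) / P = 4674.399669 / 1055.666261 = 4.427914

Answer: Macaulay duration = 4.4279 years


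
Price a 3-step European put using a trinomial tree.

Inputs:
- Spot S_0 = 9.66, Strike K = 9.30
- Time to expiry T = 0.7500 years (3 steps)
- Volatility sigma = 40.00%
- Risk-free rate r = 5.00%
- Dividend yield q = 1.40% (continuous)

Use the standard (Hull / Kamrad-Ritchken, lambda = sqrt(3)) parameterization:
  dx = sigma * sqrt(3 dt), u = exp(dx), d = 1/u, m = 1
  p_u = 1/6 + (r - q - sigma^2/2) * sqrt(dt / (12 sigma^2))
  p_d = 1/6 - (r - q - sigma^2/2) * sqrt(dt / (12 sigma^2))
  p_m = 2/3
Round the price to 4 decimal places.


dt = T/N = 0.250000; dx = sigma*sqrt(3*dt) = 0.346410
u = exp(dx) = 1.413982; d = 1/u = 0.707222
p_u = 0.150790, p_m = 0.666667, p_d = 0.182544
Discount per step: exp(-r*dt) = 0.987578
Stock lattice S(k, j) with j the centered position index:
  k=0: S(0,+0) = 9.6600
  k=1: S(1,-1) = 6.8318; S(1,+0) = 9.6600; S(1,+1) = 13.6591
  k=2: S(2,-2) = 4.8316; S(2,-1) = 6.8318; S(2,+0) = 9.6600; S(2,+1) = 13.6591; S(2,+2) = 19.3137
  k=3: S(3,-3) = 3.4170; S(3,-2) = 4.8316; S(3,-1) = 6.8318; S(3,+0) = 9.6600; S(3,+1) = 13.6591; S(3,+2) = 19.3137; S(3,+3) = 27.3092
Terminal payoffs V(N, j) = max(K - S_T, 0):
  V(3,-3) = 5.882999; V(3,-2) = 4.468421; V(3,-1) = 2.468232; V(3,+0) = 0.000000; V(3,+1) = 0.000000; V(3,+2) = 0.000000; V(3,+3) = 0.000000
Backward induction: V(k, j) = exp(-r*dt) * [p_u * V(k+1, j+1) + p_m * V(k+1, j) + p_d * V(k+1, j-1)]
  V(2,-2) = exp(-r*dt) * [p_u*2.468232 + p_m*4.468421 + p_d*5.882999] = 4.370067
  V(2,-1) = exp(-r*dt) * [p_u*0.000000 + p_m*2.468232 + p_d*4.468421] = 2.430597
  V(2,+0) = exp(-r*dt) * [p_u*0.000000 + p_m*0.000000 + p_d*2.468232] = 0.444964
  V(2,+1) = exp(-r*dt) * [p_u*0.000000 + p_m*0.000000 + p_d*0.000000] = 0.000000
  V(2,+2) = exp(-r*dt) * [p_u*0.000000 + p_m*0.000000 + p_d*0.000000] = 0.000000
  V(1,-1) = exp(-r*dt) * [p_u*0.444964 + p_m*2.430597 + p_d*4.370067] = 2.454351
  V(1,+0) = exp(-r*dt) * [p_u*0.000000 + p_m*0.444964 + p_d*2.430597] = 0.731136
  V(1,+1) = exp(-r*dt) * [p_u*0.000000 + p_m*0.000000 + p_d*0.444964] = 0.080216
  V(0,+0) = exp(-r*dt) * [p_u*0.080216 + p_m*0.731136 + p_d*2.454351] = 0.935776

Answer: Price = V(0,0) = 0.9358


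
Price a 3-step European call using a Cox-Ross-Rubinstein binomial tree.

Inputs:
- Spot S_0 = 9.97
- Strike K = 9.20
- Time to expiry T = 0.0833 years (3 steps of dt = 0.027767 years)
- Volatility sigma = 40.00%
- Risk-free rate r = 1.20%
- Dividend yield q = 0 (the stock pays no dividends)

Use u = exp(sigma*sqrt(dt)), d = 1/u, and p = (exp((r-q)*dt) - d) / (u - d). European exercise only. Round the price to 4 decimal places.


dt = T/N = 0.027767
u = exp(sigma*sqrt(dt)) = 1.068925; d = 1/u = 0.935519
p = (exp((r-q)*dt) - d) / (u - d) = 0.485841
Discount per step: exp(-r*dt) = 0.999667
Stock lattice S(k, i) with i counting down-moves:
  k=0: S(0,0) = 9.9700
  k=1: S(1,0) = 10.6572; S(1,1) = 9.3271
  k=2: S(2,0) = 11.3917; S(2,1) = 9.9700; S(2,2) = 8.7257
  k=3: S(3,0) = 12.1769; S(3,1) = 10.6572; S(3,2) = 9.3271; S(3,3) = 8.1631
Terminal payoffs V(N, i) = max(S_T - K, 0):
  V(3,0) = 2.976898; V(3,1) = 1.457181; V(3,2) = 0.127129; V(3,3) = 0.000000
Backward induction: V(k, i) = exp(-r*dt) * [p * V(k+1, i) + (1-p) * V(k+1, i+1)].
  V(2,0) = exp(-r*dt) * [p*2.976898 + (1-p)*1.457181] = 2.194790
  V(2,1) = exp(-r*dt) * [p*1.457181 + (1-p)*0.127129] = 0.773065
  V(2,2) = exp(-r*dt) * [p*0.127129 + (1-p)*0.000000] = 0.061744
  V(1,0) = exp(-r*dt) * [p*2.194790 + (1-p)*0.773065] = 1.463310
  V(1,1) = exp(-r*dt) * [p*0.773065 + (1-p)*0.061744] = 0.407197
  V(0,0) = exp(-r*dt) * [p*1.463310 + (1-p)*0.407197] = 0.919993

Answer: Price = V(0,0) = 0.9200


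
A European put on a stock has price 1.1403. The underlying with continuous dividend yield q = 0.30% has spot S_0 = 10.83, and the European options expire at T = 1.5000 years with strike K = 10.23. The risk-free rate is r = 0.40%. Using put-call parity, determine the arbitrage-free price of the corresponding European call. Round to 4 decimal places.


Put-call parity: C - P = S_0 * exp(-qT) - K * exp(-rT).
S_0 * exp(-qT) = 10.8300 * 0.99551011 = 10.78137449
K * exp(-rT) = 10.2300 * 0.99401796 = 10.16880377
C = P + S*exp(-qT) - K*exp(-rT)
C = 1.1403 + 10.78137449 - 10.16880377 = 1.7529

Answer: Call price = 1.7529


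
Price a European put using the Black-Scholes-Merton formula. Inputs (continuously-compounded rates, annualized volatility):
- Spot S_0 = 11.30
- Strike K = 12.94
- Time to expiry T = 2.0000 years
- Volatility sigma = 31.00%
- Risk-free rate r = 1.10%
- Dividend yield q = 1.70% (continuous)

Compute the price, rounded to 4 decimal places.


d1 = (ln(S/K) + (r - q + 0.5*sigma^2) * T) / (sigma * sqrt(T)) = -0.11728977
d2 = d1 - sigma * sqrt(T) = -0.55569598
exp(-rT) = 0.97824024; exp(-qT) = 0.96657150
P = K * exp(-rT) * N(-d2) - S_0 * exp(-qT) * N(-d1)
N(-d1) = 0.54668478; N(-d2) = 0.71079065
P = 12.9400 * 0.97824024 * 0.71079065 - 11.3000 * 0.96657150 * 0.54668478 = 3.0265

Answer: Price = 3.0265


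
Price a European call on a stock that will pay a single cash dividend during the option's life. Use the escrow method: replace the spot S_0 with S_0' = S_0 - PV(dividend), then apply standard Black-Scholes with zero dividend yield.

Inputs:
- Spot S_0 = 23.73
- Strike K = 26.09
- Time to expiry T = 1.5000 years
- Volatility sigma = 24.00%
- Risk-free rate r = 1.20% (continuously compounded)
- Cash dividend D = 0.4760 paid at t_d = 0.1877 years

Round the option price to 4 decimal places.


Answer: Price = 1.8238

Derivation:
PV(D) = D * exp(-r * t_d) = 0.4760 * 0.99775013 = 0.47492906
S_0' = S_0 - PV(D) = 23.7300 - 0.47492906 = 23.25507094
d1 = (ln(S_0'/K) + (r + sigma^2/2)*T) / (sigma*sqrt(T)) = -0.18312959
d2 = d1 - sigma*sqrt(T) = -0.47706836
exp(-rT) = 0.98216103
N(d1) = 0.42734817; N(d2) = 0.31665672
C = S_0' * N(d1) - K * exp(-rT) * N(d2) = 23.25507094 * 0.42734817 - 26.0900 * 0.98216103 * 0.31665672 = 1.8238


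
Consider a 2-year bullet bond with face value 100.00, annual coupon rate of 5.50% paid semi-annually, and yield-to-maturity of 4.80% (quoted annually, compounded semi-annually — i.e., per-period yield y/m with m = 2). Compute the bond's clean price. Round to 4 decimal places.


Coupon per period c = face * coupon_rate / m = 2.750000
Periods per year m = 2; per-period yield y/m = 0.024000
Number of cashflows N = 4
Cashflows (t years, CF_t, discount factor 1/(1+y/m)^(m*t), PV):
  t = 0.5000: CF_t = 2.750000, DF = 0.976562, PV = 2.685547
  t = 1.0000: CF_t = 2.750000, DF = 0.953674, PV = 2.622604
  t = 1.5000: CF_t = 2.750000, DF = 0.931323, PV = 2.561137
  t = 2.0000: CF_t = 102.750000, DF = 0.909495, PV = 93.450581
Price P = sum_t PV_t = 101.319869

Answer: Price = 101.3199


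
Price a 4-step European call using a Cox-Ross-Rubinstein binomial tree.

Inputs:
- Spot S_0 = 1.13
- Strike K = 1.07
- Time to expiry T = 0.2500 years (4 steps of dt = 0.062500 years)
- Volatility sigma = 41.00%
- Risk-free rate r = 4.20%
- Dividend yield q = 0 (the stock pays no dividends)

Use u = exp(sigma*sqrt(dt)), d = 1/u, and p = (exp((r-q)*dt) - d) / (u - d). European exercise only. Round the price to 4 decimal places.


Answer: Price = V(0,0) = 0.1319

Derivation:
dt = T/N = 0.062500
u = exp(sigma*sqrt(dt)) = 1.107937; d = 1/u = 0.902578
p = (exp((r-q)*dt) - d) / (u - d) = 0.487197
Discount per step: exp(-r*dt) = 0.997378
Stock lattice S(k, i) with i counting down-moves:
  k=0: S(0,0) = 1.1300
  k=1: S(1,0) = 1.2520; S(1,1) = 1.0199
  k=2: S(2,0) = 1.3871; S(2,1) = 1.1300; S(2,2) = 0.9206
  k=3: S(3,0) = 1.5368; S(3,1) = 1.2520; S(3,2) = 1.0199; S(3,3) = 0.8309
  k=4: S(4,0) = 1.7027; S(4,1) = 1.3871; S(4,2) = 1.1300; S(4,3) = 0.9206; S(4,4) = 0.7499
Terminal payoffs V(N, i) = max(S_T - K, 0):
  V(4,0) = 0.632704; V(4,1) = 0.317103; V(4,2) = 0.060000; V(4,3) = 0.000000; V(4,4) = 0.000000
Backward induction: V(k, i) = exp(-r*dt) * [p * V(k+1, i) + (1-p) * V(k+1, i+1)].
  V(3,0) = exp(-r*dt) * [p*0.632704 + (1-p)*0.317103] = 0.469629
  V(3,1) = exp(-r*dt) * [p*0.317103 + (1-p)*0.060000] = 0.184774
  V(3,2) = exp(-r*dt) * [p*0.060000 + (1-p)*0.000000] = 0.029155
  V(3,3) = exp(-r*dt) * [p*0.000000 + (1-p)*0.000000] = 0.000000
  V(2,0) = exp(-r*dt) * [p*0.469629 + (1-p)*0.184774] = 0.322706
  V(2,1) = exp(-r*dt) * [p*0.184774 + (1-p)*0.029155] = 0.104697
  V(2,2) = exp(-r*dt) * [p*0.029155 + (1-p)*0.000000] = 0.014167
  V(1,0) = exp(-r*dt) * [p*0.322706 + (1-p)*0.104697] = 0.210357
  V(1,1) = exp(-r*dt) * [p*0.104697 + (1-p)*0.014167] = 0.058120
  V(0,0) = exp(-r*dt) * [p*0.210357 + (1-p)*0.058120] = 0.131943


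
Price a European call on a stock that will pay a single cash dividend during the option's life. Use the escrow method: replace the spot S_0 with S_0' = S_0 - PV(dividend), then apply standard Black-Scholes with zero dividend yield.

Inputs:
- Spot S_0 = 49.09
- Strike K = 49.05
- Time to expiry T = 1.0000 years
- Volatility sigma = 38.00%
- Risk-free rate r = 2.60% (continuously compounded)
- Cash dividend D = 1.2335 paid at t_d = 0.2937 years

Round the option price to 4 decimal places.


Answer: Price = 7.2448

Derivation:
PV(D) = D * exp(-r * t_d) = 1.2335 * 0.99239288 = 1.22411662
S_0' = S_0 - PV(D) = 49.0900 - 1.22411662 = 47.86588338
d1 = (ln(S_0'/K) + (r + sigma^2/2)*T) / (sigma*sqrt(T)) = 0.19411268
d2 = d1 - sigma*sqrt(T) = -0.18588732
exp(-rT) = 0.97433509
N(d1) = 0.57695617; N(d2) = 0.42626656
C = S_0' * N(d1) - K * exp(-rT) * N(d2) = 47.86588338 * 0.57695617 - 49.0500 * 0.97433509 * 0.42626656 = 7.2448


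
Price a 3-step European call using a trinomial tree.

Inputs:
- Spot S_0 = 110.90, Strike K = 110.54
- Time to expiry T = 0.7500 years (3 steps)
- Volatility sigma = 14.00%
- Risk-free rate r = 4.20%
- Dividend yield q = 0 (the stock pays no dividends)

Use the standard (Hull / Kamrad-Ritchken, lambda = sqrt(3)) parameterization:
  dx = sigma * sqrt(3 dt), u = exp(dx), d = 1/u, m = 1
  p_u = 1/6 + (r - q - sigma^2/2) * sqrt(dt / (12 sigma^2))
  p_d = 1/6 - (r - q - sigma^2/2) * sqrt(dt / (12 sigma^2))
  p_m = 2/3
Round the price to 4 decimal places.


Answer: Price = V(0,0) = 6.9149

Derivation:
dt = T/N = 0.250000; dx = sigma*sqrt(3*dt) = 0.121244
u = exp(dx) = 1.128900; d = 1/u = 0.885818
p_u = 0.199864, p_m = 0.666667, p_d = 0.133469
Discount per step: exp(-r*dt) = 0.989555
Stock lattice S(k, j) with j the centered position index:
  k=0: S(0,+0) = 110.9000
  k=1: S(1,-1) = 98.2372; S(1,+0) = 110.9000; S(1,+1) = 125.1950
  k=2: S(2,-2) = 87.0203; S(2,-1) = 98.2372; S(2,+0) = 110.9000; S(2,+1) = 125.1950; S(2,+2) = 141.3326
  k=3: S(3,-3) = 77.0842; S(3,-2) = 87.0203; S(3,-1) = 98.2372; S(3,+0) = 110.9000; S(3,+1) = 125.1950; S(3,+2) = 141.3326; S(3,+3) = 159.5504
Terminal payoffs V(N, j) = max(S_T - K, 0):
  V(3,-3) = 0.000000; V(3,-2) = 0.000000; V(3,-1) = 0.000000; V(3,+0) = 0.360000; V(3,+1) = 14.654991; V(3,+2) = 30.792604; V(3,+3) = 49.010353
Backward induction: V(k, j) = exp(-r*dt) * [p_u * V(k+1, j+1) + p_m * V(k+1, j) + p_d * V(k+1, j-1)]
  V(2,-2) = exp(-r*dt) * [p_u*0.000000 + p_m*0.000000 + p_d*0.000000] = 0.000000
  V(2,-1) = exp(-r*dt) * [p_u*0.360000 + p_m*0.000000 + p_d*0.000000] = 0.071200
  V(2,+0) = exp(-r*dt) * [p_u*14.654991 + p_m*0.360000 + p_d*0.000000] = 3.135909
  V(2,+1) = exp(-r*dt) * [p_u*30.792604 + p_m*14.654991 + p_d*0.360000] = 15.805553
  V(2,+2) = exp(-r*dt) * [p_u*49.010353 + p_m*30.792604 + p_d*14.654991] = 31.942646
  V(1,-1) = exp(-r*dt) * [p_u*3.135909 + p_m*0.071200 + p_d*0.000000] = 0.667180
  V(1,+0) = exp(-r*dt) * [p_u*15.805553 + p_m*3.135909 + p_d*0.071200] = 5.204143
  V(1,+1) = exp(-r*dt) * [p_u*31.942646 + p_m*15.805553 + p_d*3.135909] = 17.158662
  V(0,+0) = exp(-r*dt) * [p_u*17.158662 + p_m*5.204143 + p_d*0.667180] = 6.914892


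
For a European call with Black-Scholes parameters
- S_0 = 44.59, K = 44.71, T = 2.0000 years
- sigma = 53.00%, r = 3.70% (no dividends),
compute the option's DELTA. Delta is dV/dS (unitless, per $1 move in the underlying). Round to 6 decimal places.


Answer: Delta = 0.680790

Derivation:
d1 = 0.4699090501; d2 = -0.2796241380
phi(d1) = 0.3572405942; exp(-qT) = 1.0000000000; exp(-rT) = 0.9286716938
N(d1) = 0.6807900009
Delta = exp(-qT) * N(d1) = 1.0000000000 * 0.6807900009 = 0.680790


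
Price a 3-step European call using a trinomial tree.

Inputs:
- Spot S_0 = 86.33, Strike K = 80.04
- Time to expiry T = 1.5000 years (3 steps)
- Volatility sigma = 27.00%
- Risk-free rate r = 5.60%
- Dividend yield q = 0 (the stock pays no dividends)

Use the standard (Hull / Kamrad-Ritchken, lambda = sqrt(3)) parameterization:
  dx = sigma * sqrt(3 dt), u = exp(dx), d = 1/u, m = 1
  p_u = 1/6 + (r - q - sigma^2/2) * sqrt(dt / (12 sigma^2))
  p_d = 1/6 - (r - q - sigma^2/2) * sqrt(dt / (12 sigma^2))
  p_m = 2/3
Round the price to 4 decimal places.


dt = T/N = 0.500000; dx = sigma*sqrt(3*dt) = 0.330681
u = exp(dx) = 1.391916; d = 1/u = 0.718434
p_u = 0.181447, p_m = 0.666667, p_d = 0.151887
Discount per step: exp(-r*dt) = 0.972388
Stock lattice S(k, j) with j the centered position index:
  k=0: S(0,+0) = 86.3300
  k=1: S(1,-1) = 62.0224; S(1,+0) = 86.3300; S(1,+1) = 120.1641
  k=2: S(2,-2) = 44.5590; S(2,-1) = 62.0224; S(2,+0) = 86.3300; S(2,+1) = 120.1641; S(2,+2) = 167.2583
  k=3: S(3,-3) = 32.0127; S(3,-2) = 44.5590; S(3,-1) = 62.0224; S(3,+0) = 86.3300; S(3,+1) = 120.1641; S(3,+2) = 167.2583; S(3,+3) = 232.8095
Terminal payoffs V(N, j) = max(S_T - K, 0):
  V(3,-3) = 0.000000; V(3,-2) = 0.000000; V(3,-1) = 0.000000; V(3,+0) = 6.290000; V(3,+1) = 40.124096; V(3,+2) = 87.218311; V(3,+3) = 152.769497
Backward induction: V(k, j) = exp(-r*dt) * [p_u * V(k+1, j+1) + p_m * V(k+1, j) + p_d * V(k+1, j-1)]
  V(2,-2) = exp(-r*dt) * [p_u*0.000000 + p_m*0.000000 + p_d*0.000000] = 0.000000
  V(2,-1) = exp(-r*dt) * [p_u*6.290000 + p_m*0.000000 + p_d*0.000000] = 1.109787
  V(2,+0) = exp(-r*dt) * [p_u*40.124096 + p_m*6.290000 + p_d*0.000000] = 11.156913
  V(2,+1) = exp(-r*dt) * [p_u*87.218311 + p_m*40.124096 + p_d*6.290000] = 42.328303
  V(2,+2) = exp(-r*dt) * [p_u*152.769497 + p_m*87.218311 + p_d*40.124096] = 89.420235
  V(1,-1) = exp(-r*dt) * [p_u*11.156913 + p_m*1.109787 + p_d*0.000000] = 2.687918
  V(1,+0) = exp(-r*dt) * [p_u*42.328303 + p_m*11.156913 + p_d*1.109787] = 14.864743
  V(1,+1) = exp(-r*dt) * [p_u*89.420235 + p_m*42.328303 + p_d*11.156913] = 44.864508
  V(0,+0) = exp(-r*dt) * [p_u*44.864508 + p_m*14.864743 + p_d*2.687918] = 17.948935

Answer: Price = V(0,0) = 17.9489


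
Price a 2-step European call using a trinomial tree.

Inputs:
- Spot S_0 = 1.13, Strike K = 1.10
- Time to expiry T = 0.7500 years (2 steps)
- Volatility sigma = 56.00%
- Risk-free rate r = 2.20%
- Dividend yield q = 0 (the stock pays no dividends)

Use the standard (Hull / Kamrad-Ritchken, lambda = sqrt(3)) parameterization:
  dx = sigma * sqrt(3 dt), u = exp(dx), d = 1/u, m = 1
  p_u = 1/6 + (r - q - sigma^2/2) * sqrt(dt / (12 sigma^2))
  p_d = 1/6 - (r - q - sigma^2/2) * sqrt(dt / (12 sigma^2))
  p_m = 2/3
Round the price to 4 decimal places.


dt = T/N = 0.375000; dx = sigma*sqrt(3*dt) = 0.593970
u = exp(dx) = 1.811164; d = 1/u = 0.552131
p_u = 0.124114, p_m = 0.666667, p_d = 0.209219
Discount per step: exp(-r*dt) = 0.991784
Stock lattice S(k, j) with j the centered position index:
  k=0: S(0,+0) = 1.1300
  k=1: S(1,-1) = 0.6239; S(1,+0) = 1.1300; S(1,+1) = 2.0466
  k=2: S(2,-2) = 0.3445; S(2,-1) = 0.6239; S(2,+0) = 1.1300; S(2,+1) = 2.0466; S(2,+2) = 3.7068
Terminal payoffs V(N, j) = max(S_T - K, 0):
  V(2,-2) = 0.000000; V(2,-1) = 0.000000; V(2,+0) = 0.030000; V(2,+1) = 0.946615; V(2,+2) = 2.606756
Backward induction: V(k, j) = exp(-r*dt) * [p_u * V(k+1, j+1) + p_m * V(k+1, j) + p_d * V(k+1, j-1)]
  V(1,-1) = exp(-r*dt) * [p_u*0.030000 + p_m*0.000000 + p_d*0.000000] = 0.003693
  V(1,+0) = exp(-r*dt) * [p_u*0.946615 + p_m*0.030000 + p_d*0.000000] = 0.136359
  V(1,+1) = exp(-r*dt) * [p_u*2.606756 + p_m*0.946615 + p_d*0.030000] = 0.952994
  V(0,+0) = exp(-r*dt) * [p_u*0.952994 + p_m*0.136359 + p_d*0.003693] = 0.208233

Answer: Price = V(0,0) = 0.2082


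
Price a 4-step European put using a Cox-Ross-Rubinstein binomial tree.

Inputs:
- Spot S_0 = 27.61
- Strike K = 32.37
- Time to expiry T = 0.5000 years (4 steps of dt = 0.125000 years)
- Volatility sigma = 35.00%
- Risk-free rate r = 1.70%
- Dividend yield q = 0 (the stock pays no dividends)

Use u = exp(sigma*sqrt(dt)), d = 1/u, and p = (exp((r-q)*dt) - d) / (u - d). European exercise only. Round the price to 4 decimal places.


Answer: Price = V(0,0) = 5.8289

Derivation:
dt = T/N = 0.125000
u = exp(sigma*sqrt(dt)) = 1.131726; d = 1/u = 0.883606
p = (exp((r-q)*dt) - d) / (u - d) = 0.477677
Discount per step: exp(-r*dt) = 0.997877
Stock lattice S(k, i) with i counting down-moves:
  k=0: S(0,0) = 27.6100
  k=1: S(1,0) = 31.2469; S(1,1) = 24.3964
  k=2: S(2,0) = 35.3630; S(2,1) = 27.6100; S(2,2) = 21.5568
  k=3: S(3,0) = 40.0212; S(3,1) = 31.2469; S(3,2) = 24.3964; S(3,3) = 19.0477
  k=4: S(4,0) = 45.2930; S(4,1) = 35.3630; S(4,2) = 27.6100; S(4,3) = 21.5568; S(4,4) = 16.8307
Terminal payoffs V(N, i) = max(K - S_T, 0):
  V(4,0) = 0.000000; V(4,1) = 0.000000; V(4,2) = 4.760000; V(4,3) = 10.813214; V(4,4) = 15.539322
Backward induction: V(k, i) = exp(-r*dt) * [p * V(k+1, i) + (1-p) * V(k+1, i+1)].
  V(3,0) = exp(-r*dt) * [p*0.000000 + (1-p)*0.000000] = 0.000000
  V(3,1) = exp(-r*dt) * [p*0.000000 + (1-p)*4.760000] = 2.480980
  V(3,2) = exp(-r*dt) * [p*4.760000 + (1-p)*10.813214] = 7.904917
  V(3,3) = exp(-r*dt) * [p*10.813214 + (1-p)*15.539322] = 13.253575
  V(2,0) = exp(-r*dt) * [p*0.000000 + (1-p)*2.480980] = 1.293122
  V(2,1) = exp(-r*dt) * [p*2.480980 + (1-p)*7.904917] = 5.302746
  V(2,2) = exp(-r*dt) * [p*7.904917 + (1-p)*13.253575] = 10.675934
  V(1,0) = exp(-r*dt) * [p*1.293122 + (1-p)*5.302746] = 3.380250
  V(1,1) = exp(-r*dt) * [p*5.302746 + (1-p)*10.675934] = 8.092072
  V(0,0) = exp(-r*dt) * [p*3.380250 + (1-p)*8.092072] = 5.828943


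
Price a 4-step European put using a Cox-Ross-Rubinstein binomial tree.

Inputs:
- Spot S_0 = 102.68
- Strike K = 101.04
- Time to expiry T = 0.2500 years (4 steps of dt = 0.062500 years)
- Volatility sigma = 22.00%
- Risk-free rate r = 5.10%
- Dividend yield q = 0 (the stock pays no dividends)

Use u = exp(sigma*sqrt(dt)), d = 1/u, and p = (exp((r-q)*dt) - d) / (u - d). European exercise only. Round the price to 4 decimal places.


dt = T/N = 0.062500
u = exp(sigma*sqrt(dt)) = 1.056541; d = 1/u = 0.946485
p = (exp((r-q)*dt) - d) / (u - d) = 0.515262
Discount per step: exp(-r*dt) = 0.996818
Stock lattice S(k, i) with i counting down-moves:
  k=0: S(0,0) = 102.6800
  k=1: S(1,0) = 108.4856; S(1,1) = 97.1851
  k=2: S(2,0) = 114.6194; S(2,1) = 102.6800; S(2,2) = 91.9842
  k=3: S(3,0) = 121.1001; S(3,1) = 108.4856; S(3,2) = 97.1851; S(3,3) = 87.0617
  k=4: S(4,0) = 127.9472; S(4,1) = 114.6194; S(4,2) = 102.6800; S(4,3) = 91.9842; S(4,4) = 82.4026
Terminal payoffs V(N, i) = max(K - S_T, 0):
  V(4,0) = 0.000000; V(4,1) = 0.000000; V(4,2) = 0.000000; V(4,3) = 9.055751; V(4,4) = 18.637370
Backward induction: V(k, i) = exp(-r*dt) * [p * V(k+1, i) + (1-p) * V(k+1, i+1)].
  V(3,0) = exp(-r*dt) * [p*0.000000 + (1-p)*0.000000] = 0.000000
  V(3,1) = exp(-r*dt) * [p*0.000000 + (1-p)*0.000000] = 0.000000
  V(3,2) = exp(-r*dt) * [p*0.000000 + (1-p)*9.055751] = 4.375694
  V(3,3) = exp(-r*dt) * [p*9.055751 + (1-p)*18.637370] = 13.656722
  V(2,0) = exp(-r*dt) * [p*0.000000 + (1-p)*0.000000] = 0.000000
  V(2,1) = exp(-r*dt) * [p*0.000000 + (1-p)*4.375694] = 2.114313
  V(2,2) = exp(-r*dt) * [p*4.375694 + (1-p)*13.656722] = 8.846315
  V(1,0) = exp(-r*dt) * [p*0.000000 + (1-p)*2.114313] = 1.021626
  V(1,1) = exp(-r*dt) * [p*2.114313 + (1-p)*8.846315] = 5.360454
  V(0,0) = exp(-r*dt) * [p*1.021626 + (1-p)*5.360454] = 3.114875

Answer: Price = V(0,0) = 3.1149


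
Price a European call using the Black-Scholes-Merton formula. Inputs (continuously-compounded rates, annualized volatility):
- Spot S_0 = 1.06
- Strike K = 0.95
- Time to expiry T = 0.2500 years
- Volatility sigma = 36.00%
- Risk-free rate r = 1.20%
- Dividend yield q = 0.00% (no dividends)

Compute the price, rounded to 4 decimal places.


Answer: Price = 0.1420

Derivation:
d1 = (ln(S/K) + (r - q + 0.5*sigma^2) * T) / (sigma * sqrt(T)) = 0.71534557
d2 = d1 - sigma * sqrt(T) = 0.53534557
exp(-rT) = 0.99700450; exp(-qT) = 1.00000000
C = S_0 * exp(-qT) * N(d1) - K * exp(-rT) * N(d2)
N(d1) = 0.76280223; N(d2) = 0.70379454
C = 1.0600 * 1.00000000 * 0.76280223 - 0.9500 * 0.99700450 * 0.70379454 = 0.1420


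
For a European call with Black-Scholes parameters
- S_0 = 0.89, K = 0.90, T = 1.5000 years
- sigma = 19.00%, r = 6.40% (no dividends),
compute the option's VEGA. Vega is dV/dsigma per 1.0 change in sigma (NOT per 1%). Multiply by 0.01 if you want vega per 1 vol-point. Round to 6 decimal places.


d1 = 0.4808808156; d2 = 0.2481792900
phi(d1) = 0.3553821063; exp(-qT) = 1.0000000000; exp(-rT) = 0.9084640161
Vega = S * exp(-qT) * phi(d1) * sqrt(T) = 0.8900 * 1.0000000000 * 0.3553821063 * 1.2247448714 = 0.387375

Answer: Vega = 0.387375


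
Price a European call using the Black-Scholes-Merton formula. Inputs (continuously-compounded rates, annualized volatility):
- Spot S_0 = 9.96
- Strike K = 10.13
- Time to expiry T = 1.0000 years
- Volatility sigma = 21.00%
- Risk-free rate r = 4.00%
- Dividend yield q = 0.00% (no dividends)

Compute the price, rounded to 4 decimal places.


d1 = (ln(S/K) + (r - q + 0.5*sigma^2) * T) / (sigma * sqrt(T)) = 0.21488454
d2 = d1 - sigma * sqrt(T) = 0.00488454
exp(-rT) = 0.96078944; exp(-qT) = 1.00000000
C = S_0 * exp(-qT) * N(d1) - K * exp(-rT) * N(d2)
N(d1) = 0.58507133; N(d2) = 0.50194864
C = 9.9600 * 1.00000000 * 0.58507133 - 10.1300 * 0.96078944 * 0.50194864 = 0.9419

Answer: Price = 0.9419


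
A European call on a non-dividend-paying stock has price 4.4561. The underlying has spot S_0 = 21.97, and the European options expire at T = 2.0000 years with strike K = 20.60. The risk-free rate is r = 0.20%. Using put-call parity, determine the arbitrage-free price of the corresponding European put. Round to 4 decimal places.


Answer: Put price = 3.0039

Derivation:
Put-call parity: C - P = S_0 * exp(-qT) - K * exp(-rT).
S_0 * exp(-qT) = 21.9700 * 1.00000000 = 21.97000000
K * exp(-rT) = 20.6000 * 0.99600799 = 20.51776458
P = C - S*exp(-qT) + K*exp(-rT)
P = 4.4561 - 21.97000000 + 20.51776458 = 3.0039


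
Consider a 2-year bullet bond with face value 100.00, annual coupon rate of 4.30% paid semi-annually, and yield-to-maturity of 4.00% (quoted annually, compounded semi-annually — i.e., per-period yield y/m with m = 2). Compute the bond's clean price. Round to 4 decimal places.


Answer: Price = 100.5712

Derivation:
Coupon per period c = face * coupon_rate / m = 2.150000
Periods per year m = 2; per-period yield y/m = 0.020000
Number of cashflows N = 4
Cashflows (t years, CF_t, discount factor 1/(1+y/m)^(m*t), PV):
  t = 0.5000: CF_t = 2.150000, DF = 0.980392, PV = 2.107843
  t = 1.0000: CF_t = 2.150000, DF = 0.961169, PV = 2.066513
  t = 1.5000: CF_t = 2.150000, DF = 0.942322, PV = 2.025993
  t = 2.0000: CF_t = 102.150000, DF = 0.923845, PV = 94.370810
Price P = sum_t PV_t = 100.571159


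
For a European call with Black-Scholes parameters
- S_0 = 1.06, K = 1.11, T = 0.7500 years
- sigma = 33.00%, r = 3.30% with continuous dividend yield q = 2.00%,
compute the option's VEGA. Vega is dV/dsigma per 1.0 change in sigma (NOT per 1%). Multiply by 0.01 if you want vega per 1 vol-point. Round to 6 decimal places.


Answer: Vega = 0.360727

Derivation:
d1 = 0.0157332945; d2 = -0.2700550887
phi(d1) = 0.3988929071; exp(-qT) = 0.9851119396; exp(-rT) = 0.9755537700
Vega = S * exp(-qT) * phi(d1) * sqrt(T) = 1.0600 * 0.9851119396 * 0.3988929071 * 0.8660254038 = 0.360727


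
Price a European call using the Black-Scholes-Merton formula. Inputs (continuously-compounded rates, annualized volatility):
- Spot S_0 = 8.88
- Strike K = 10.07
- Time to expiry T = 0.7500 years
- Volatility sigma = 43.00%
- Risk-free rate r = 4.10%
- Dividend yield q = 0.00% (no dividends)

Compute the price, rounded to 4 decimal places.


Answer: Price = 0.9785

Derivation:
d1 = (ln(S/K) + (r - q + 0.5*sigma^2) * T) / (sigma * sqrt(T)) = -0.06893737
d2 = d1 - sigma * sqrt(T) = -0.44132829
exp(-rT) = 0.96971797; exp(-qT) = 1.00000000
C = S_0 * exp(-qT) * N(d1) - K * exp(-rT) * N(d2)
N(d1) = 0.47251974; N(d2) = 0.32948767
C = 8.8800 * 1.00000000 * 0.47251974 - 10.0700 * 0.96971797 * 0.32948767 = 0.9785


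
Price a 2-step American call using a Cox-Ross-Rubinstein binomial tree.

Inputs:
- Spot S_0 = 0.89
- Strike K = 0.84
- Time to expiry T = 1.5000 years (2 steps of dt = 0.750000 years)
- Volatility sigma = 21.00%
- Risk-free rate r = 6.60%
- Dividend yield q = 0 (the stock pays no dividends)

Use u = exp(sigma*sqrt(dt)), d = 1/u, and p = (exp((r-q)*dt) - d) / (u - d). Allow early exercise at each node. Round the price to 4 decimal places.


dt = T/N = 0.750000
u = exp(sigma*sqrt(dt)) = 1.199453; d = 1/u = 0.833714
p = (exp((r-q)*dt) - d) / (u - d) = 0.593407
Discount per step: exp(-r*dt) = 0.951705
Stock lattice S(k, i) with i counting down-moves:
  k=0: S(0,0) = 0.8900
  k=1: S(1,0) = 1.0675; S(1,1) = 0.7420
  k=2: S(2,0) = 1.2804; S(2,1) = 0.8900; S(2,2) = 0.6186
Terminal payoffs V(N, i) = max(S_T - K, 0):
  V(2,0) = 0.440431; V(2,1) = 0.050000; V(2,2) = 0.000000
Backward induction: V(k, i) = exp(-r*dt) * [p * V(k+1, i) + (1-p) * V(k+1, i+1)]; then take max(V_cont, immediate exercise) for American.
  V(1,0) = exp(-r*dt) * [p*0.440431 + (1-p)*0.050000] = 0.268081; exercise = 0.227513; V(1,0) = max -> 0.268081
  V(1,1) = exp(-r*dt) * [p*0.050000 + (1-p)*0.000000] = 0.028237; exercise = 0.000000; V(1,1) = max -> 0.028237
  V(0,0) = exp(-r*dt) * [p*0.268081 + (1-p)*0.028237] = 0.162325; exercise = 0.050000; V(0,0) = max -> 0.162325

Answer: Price = V(0,0) = 0.1623


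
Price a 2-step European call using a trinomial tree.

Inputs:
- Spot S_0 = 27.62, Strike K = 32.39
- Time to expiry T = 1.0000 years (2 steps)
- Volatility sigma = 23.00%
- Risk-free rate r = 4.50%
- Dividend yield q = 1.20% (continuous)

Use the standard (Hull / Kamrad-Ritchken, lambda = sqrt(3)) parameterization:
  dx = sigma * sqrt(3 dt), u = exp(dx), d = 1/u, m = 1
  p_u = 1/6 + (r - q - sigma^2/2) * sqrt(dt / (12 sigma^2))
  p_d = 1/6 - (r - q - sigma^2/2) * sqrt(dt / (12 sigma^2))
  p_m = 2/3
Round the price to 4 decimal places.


dt = T/N = 0.500000; dx = sigma*sqrt(3*dt) = 0.281691
u = exp(dx) = 1.325370; d = 1/u = 0.754507
p_u = 0.172480, p_m = 0.666667, p_d = 0.160854
Discount per step: exp(-r*dt) = 0.977751
Stock lattice S(k, j) with j the centered position index:
  k=0: S(0,+0) = 27.6200
  k=1: S(1,-1) = 20.8395; S(1,+0) = 27.6200; S(1,+1) = 36.6067
  k=2: S(2,-2) = 15.7235; S(2,-1) = 20.8395; S(2,+0) = 27.6200; S(2,+1) = 36.6067; S(2,+2) = 48.5174
Terminal payoffs V(N, j) = max(S_T - K, 0):
  V(2,-2) = 0.000000; V(2,-1) = 0.000000; V(2,+0) = 0.000000; V(2,+1) = 4.216707; V(2,+2) = 16.127414
Backward induction: V(k, j) = exp(-r*dt) * [p_u * V(k+1, j+1) + p_m * V(k+1, j) + p_d * V(k+1, j-1)]
  V(1,-1) = exp(-r*dt) * [p_u*0.000000 + p_m*0.000000 + p_d*0.000000] = 0.000000
  V(1,+0) = exp(-r*dt) * [p_u*4.216707 + p_m*0.000000 + p_d*0.000000] = 0.711115
  V(1,+1) = exp(-r*dt) * [p_u*16.127414 + p_m*4.216707 + p_d*0.000000] = 5.468358
  V(0,+0) = exp(-r*dt) * [p_u*5.468358 + p_m*0.711115 + p_d*0.000000] = 1.385726

Answer: Price = V(0,0) = 1.3857


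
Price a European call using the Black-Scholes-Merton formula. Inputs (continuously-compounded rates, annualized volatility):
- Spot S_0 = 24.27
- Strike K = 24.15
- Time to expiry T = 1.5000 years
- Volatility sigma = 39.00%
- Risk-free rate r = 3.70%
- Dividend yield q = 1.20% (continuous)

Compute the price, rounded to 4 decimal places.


d1 = (ln(S/K) + (r - q + 0.5*sigma^2) * T) / (sigma * sqrt(T)) = 0.32771166
d2 = d1 - sigma * sqrt(T) = -0.14993884
exp(-rT) = 0.94601202; exp(-qT) = 0.98216103
C = S_0 * exp(-qT) * N(d1) - K * exp(-rT) * N(d2)
N(d1) = 0.62843516; N(d2) = 0.44040644
C = 24.2700 * 0.98216103 * 0.62843516 - 24.1500 * 0.94601202 * 0.44040644 = 4.9184

Answer: Price = 4.9184


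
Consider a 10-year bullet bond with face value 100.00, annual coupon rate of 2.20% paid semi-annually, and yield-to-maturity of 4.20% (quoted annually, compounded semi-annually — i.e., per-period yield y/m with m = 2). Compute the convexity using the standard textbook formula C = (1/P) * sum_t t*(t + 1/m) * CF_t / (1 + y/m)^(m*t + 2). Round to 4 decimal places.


Answer: Convexity = 86.4018

Derivation:
Coupon per period c = face * coupon_rate / m = 1.100000
Periods per year m = 2; per-period yield y/m = 0.021000
Number of cashflows N = 20
Cashflows (t years, CF_t, discount factor 1/(1+y/m)^(m*t), PV):
  t = 0.5000: CF_t = 1.100000, DF = 0.979432, PV = 1.077375
  t = 1.0000: CF_t = 1.100000, DF = 0.959287, PV = 1.055216
  t = 1.5000: CF_t = 1.100000, DF = 0.939556, PV = 1.033512
  t = 2.0000: CF_t = 1.100000, DF = 0.920231, PV = 1.012255
  t = 2.5000: CF_t = 1.100000, DF = 0.901304, PV = 0.991434
  t = 3.0000: CF_t = 1.100000, DF = 0.882766, PV = 0.971042
  t = 3.5000: CF_t = 1.100000, DF = 0.864609, PV = 0.951070
  t = 4.0000: CF_t = 1.100000, DF = 0.846826, PV = 0.931508
  t = 4.5000: CF_t = 1.100000, DF = 0.829408, PV = 0.912349
  t = 5.0000: CF_t = 1.100000, DF = 0.812349, PV = 0.893584
  t = 5.5000: CF_t = 1.100000, DF = 0.795640, PV = 0.875204
  t = 6.0000: CF_t = 1.100000, DF = 0.779276, PV = 0.857203
  t = 6.5000: CF_t = 1.100000, DF = 0.763247, PV = 0.839572
  t = 7.0000: CF_t = 1.100000, DF = 0.747549, PV = 0.822304
  t = 7.5000: CF_t = 1.100000, DF = 0.732173, PV = 0.805391
  t = 8.0000: CF_t = 1.100000, DF = 0.717114, PV = 0.788825
  t = 8.5000: CF_t = 1.100000, DF = 0.702364, PV = 0.772601
  t = 9.0000: CF_t = 1.100000, DF = 0.687918, PV = 0.756710
  t = 9.5000: CF_t = 1.100000, DF = 0.673769, PV = 0.741146
  t = 10.0000: CF_t = 101.100000, DF = 0.659911, PV = 66.716970
Price P = sum_t PV_t = 83.805271
Convexity numerator sum_t t*(t + 1/m) * CF_t / (1+y/m)^(m*t + 2):
  t = 0.5000: term = 0.516756
  t = 1.0000: term = 1.518382
  t = 1.5000: term = 2.974303
  t = 2.0000: term = 4.855212
  t = 2.5000: term = 7.133025
  t = 3.0000: term = 9.780838
  t = 3.5000: term = 12.772886
  t = 4.0000: term = 16.084508
  t = 4.5000: term = 19.692100
  t = 5.0000: term = 23.573088
  t = 5.5000: term = 27.705882
  t = 6.0000: term = 32.069848
  t = 6.5000: term = 36.645272
  t = 7.0000: term = 41.413326
  t = 7.5000: term = 46.356039
  t = 8.0000: term = 51.456263
  t = 8.5000: term = 56.697645
  t = 9.0000: term = 62.064600
  t = 9.5000: term = 67.542278
  t = 10.0000: term = 6720.075134
Convexity = (1/P) * sum = 7240.927386 / 83.805271 = 86.401814


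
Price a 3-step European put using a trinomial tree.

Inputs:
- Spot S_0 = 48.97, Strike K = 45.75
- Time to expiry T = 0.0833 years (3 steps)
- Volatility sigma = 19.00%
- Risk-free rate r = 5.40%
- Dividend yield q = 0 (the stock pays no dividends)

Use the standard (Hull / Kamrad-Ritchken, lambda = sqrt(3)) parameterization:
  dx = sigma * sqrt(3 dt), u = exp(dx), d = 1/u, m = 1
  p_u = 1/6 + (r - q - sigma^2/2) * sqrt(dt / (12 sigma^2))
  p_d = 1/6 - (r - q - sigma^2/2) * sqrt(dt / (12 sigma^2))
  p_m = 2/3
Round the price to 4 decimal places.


Answer: Price = V(0,0) = 0.1087

Derivation:
dt = T/N = 0.027767; dx = sigma*sqrt(3*dt) = 0.054837
u = exp(dx) = 1.056369; d = 1/u = 0.946639
p_u = 0.175768, p_m = 0.666667, p_d = 0.157565
Discount per step: exp(-r*dt) = 0.998502
Stock lattice S(k, j) with j the centered position index:
  k=0: S(0,+0) = 48.9700
  k=1: S(1,-1) = 46.3569; S(1,+0) = 48.9700; S(1,+1) = 51.7304
  k=2: S(2,-2) = 43.8833; S(2,-1) = 46.3569; S(2,+0) = 48.9700; S(2,+1) = 51.7304; S(2,+2) = 54.6464
  k=3: S(3,-3) = 41.5416; S(3,-2) = 43.8833; S(3,-1) = 46.3569; S(3,+0) = 48.9700; S(3,+1) = 51.7304; S(3,+2) = 54.6464; S(3,+3) = 57.7267
Terminal payoffs V(N, j) = max(K - S_T, 0):
  V(3,-3) = 4.208374; V(3,-2) = 1.866726; V(3,-1) = 0.000000; V(3,+0) = 0.000000; V(3,+1) = 0.000000; V(3,+2) = 0.000000; V(3,+3) = 0.000000
Backward induction: V(k, j) = exp(-r*dt) * [p_u * V(k+1, j+1) + p_m * V(k+1, j) + p_d * V(k+1, j-1)]
  V(2,-2) = exp(-r*dt) * [p_u*0.000000 + p_m*1.866726 + p_d*4.208374] = 1.904719
  V(2,-1) = exp(-r*dt) * [p_u*0.000000 + p_m*0.000000 + p_d*1.866726] = 0.293690
  V(2,+0) = exp(-r*dt) * [p_u*0.000000 + p_m*0.000000 + p_d*0.000000] = 0.000000
  V(2,+1) = exp(-r*dt) * [p_u*0.000000 + p_m*0.000000 + p_d*0.000000] = 0.000000
  V(2,+2) = exp(-r*dt) * [p_u*0.000000 + p_m*0.000000 + p_d*0.000000] = 0.000000
  V(1,-1) = exp(-r*dt) * [p_u*0.000000 + p_m*0.293690 + p_d*1.904719] = 0.495168
  V(1,+0) = exp(-r*dt) * [p_u*0.000000 + p_m*0.000000 + p_d*0.293690] = 0.046206
  V(1,+1) = exp(-r*dt) * [p_u*0.000000 + p_m*0.000000 + p_d*0.000000] = 0.000000
  V(0,+0) = exp(-r*dt) * [p_u*0.000000 + p_m*0.046206 + p_d*0.495168] = 0.108662
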